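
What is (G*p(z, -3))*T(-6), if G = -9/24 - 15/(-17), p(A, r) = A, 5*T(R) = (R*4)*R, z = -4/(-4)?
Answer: 1242/85 ≈ 14.612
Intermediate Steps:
z = 1 (z = -4*(-¼) = 1)
T(R) = 4*R²/5 (T(R) = ((R*4)*R)/5 = ((4*R)*R)/5 = (4*R²)/5 = 4*R²/5)
G = 69/136 (G = -9*1/24 - 15*(-1/17) = -3/8 + 15/17 = 69/136 ≈ 0.50735)
(G*p(z, -3))*T(-6) = ((69/136)*1)*((⅘)*(-6)²) = 69*((⅘)*36)/136 = (69/136)*(144/5) = 1242/85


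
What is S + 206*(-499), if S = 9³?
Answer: -102065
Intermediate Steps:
S = 729
S + 206*(-499) = 729 + 206*(-499) = 729 - 102794 = -102065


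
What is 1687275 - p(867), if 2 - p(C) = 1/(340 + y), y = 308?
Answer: 1093352905/648 ≈ 1.6873e+6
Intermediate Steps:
p(C) = 1295/648 (p(C) = 2 - 1/(340 + 308) = 2 - 1/648 = 1295/648)
1687275 - p(867) = 1687275 - 1*1295/648 = 1687275 - 1295/648 = 1093352905/648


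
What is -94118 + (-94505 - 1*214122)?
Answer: -402745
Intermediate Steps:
-94118 + (-94505 - 1*214122) = -94118 + (-94505 - 214122) = -94118 - 308627 = -402745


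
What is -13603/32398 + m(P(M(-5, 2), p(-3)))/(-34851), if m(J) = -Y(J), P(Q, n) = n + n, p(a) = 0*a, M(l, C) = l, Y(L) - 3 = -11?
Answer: -474337337/1129102698 ≈ -0.42010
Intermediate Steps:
Y(L) = -8 (Y(L) = 3 - 11 = -8)
p(a) = 0
P(Q, n) = 2*n
m(J) = 8 (m(J) = -1*(-8) = 8)
-13603/32398 + m(P(M(-5, 2), p(-3)))/(-34851) = -13603/32398 + 8/(-34851) = -13603*1/32398 + 8*(-1/34851) = -13603/32398 - 8/34851 = -474337337/1129102698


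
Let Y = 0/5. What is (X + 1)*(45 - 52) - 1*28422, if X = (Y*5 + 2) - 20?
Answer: -28303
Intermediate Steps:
Y = 0 (Y = 0*(⅕) = 0)
X = -18 (X = (0*5 + 2) - 20 = (0 + 2) - 20 = 2 - 20 = -18)
(X + 1)*(45 - 52) - 1*28422 = (-18 + 1)*(45 - 52) - 1*28422 = -17*(-7) - 28422 = 119 - 28422 = -28303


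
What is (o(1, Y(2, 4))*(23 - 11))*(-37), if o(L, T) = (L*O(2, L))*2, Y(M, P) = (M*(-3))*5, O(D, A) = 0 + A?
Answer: -888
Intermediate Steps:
O(D, A) = A
Y(M, P) = -15*M (Y(M, P) = -3*M*5 = -15*M)
o(L, T) = 2*L² (o(L, T) = (L*L)*2 = L²*2 = 2*L²)
(o(1, Y(2, 4))*(23 - 11))*(-37) = ((2*1²)*(23 - 11))*(-37) = ((2*1)*12)*(-37) = (2*12)*(-37) = 24*(-37) = -888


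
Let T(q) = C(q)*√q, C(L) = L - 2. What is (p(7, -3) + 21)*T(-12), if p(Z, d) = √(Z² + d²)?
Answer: 28*I*√3*(-21 - √58) ≈ -1387.8*I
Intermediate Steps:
C(L) = -2 + L
T(q) = √q*(-2 + q) (T(q) = (-2 + q)*√q = √q*(-2 + q))
(p(7, -3) + 21)*T(-12) = (√(7² + (-3)²) + 21)*(√(-12)*(-2 - 12)) = (√(49 + 9) + 21)*((2*I*√3)*(-14)) = (√58 + 21)*(-28*I*√3) = (21 + √58)*(-28*I*√3) = -28*I*√3*(21 + √58)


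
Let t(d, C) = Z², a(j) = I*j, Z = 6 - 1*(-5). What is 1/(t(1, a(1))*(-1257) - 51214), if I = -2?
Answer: -1/203311 ≈ -4.9186e-6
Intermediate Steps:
Z = 11 (Z = 6 + 5 = 11)
a(j) = -2*j
t(d, C) = 121 (t(d, C) = 11² = 121)
1/(t(1, a(1))*(-1257) - 51214) = 1/(121*(-1257) - 51214) = 1/(-152097 - 51214) = 1/(-203311) = -1/203311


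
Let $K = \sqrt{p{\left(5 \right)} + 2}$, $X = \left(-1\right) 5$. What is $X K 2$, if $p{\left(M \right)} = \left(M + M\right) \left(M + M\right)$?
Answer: $- 10 \sqrt{102} \approx -100.99$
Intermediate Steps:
$p{\left(M \right)} = 4 M^{2}$ ($p{\left(M \right)} = 2 M 2 M = 4 M^{2}$)
$X = -5$
$K = \sqrt{102}$ ($K = \sqrt{4 \cdot 5^{2} + 2} = \sqrt{4 \cdot 25 + 2} = \sqrt{100 + 2} = \sqrt{102} \approx 10.1$)
$X K 2 = - 5 \sqrt{102} \cdot 2 = - 10 \sqrt{102}$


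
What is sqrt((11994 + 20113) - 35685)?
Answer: I*sqrt(3578) ≈ 59.816*I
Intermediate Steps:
sqrt((11994 + 20113) - 35685) = sqrt(32107 - 35685) = sqrt(-3578) = I*sqrt(3578)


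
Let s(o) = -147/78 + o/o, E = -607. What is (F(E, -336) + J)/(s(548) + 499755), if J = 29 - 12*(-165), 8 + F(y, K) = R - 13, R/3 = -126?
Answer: 41860/12993607 ≈ 0.0032216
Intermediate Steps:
R = -378 (R = 3*(-126) = -378)
s(o) = -23/26 (s(o) = -147*1/78 + 1 = -49/26 + 1 = -23/26)
F(y, K) = -399 (F(y, K) = -8 + (-378 - 13) = -8 - 391 = -399)
J = 2009 (J = 29 + 1980 = 2009)
(F(E, -336) + J)/(s(548) + 499755) = (-399 + 2009)/(-23/26 + 499755) = 1610/(12993607/26) = 1610*(26/12993607) = 41860/12993607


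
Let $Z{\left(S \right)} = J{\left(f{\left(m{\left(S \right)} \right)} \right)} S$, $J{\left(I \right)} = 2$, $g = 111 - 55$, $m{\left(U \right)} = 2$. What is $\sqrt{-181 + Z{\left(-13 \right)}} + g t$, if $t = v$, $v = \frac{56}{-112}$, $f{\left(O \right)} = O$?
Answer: $-28 + 3 i \sqrt{23} \approx -28.0 + 14.387 i$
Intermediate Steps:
$g = 56$ ($g = 111 - 55 = 56$)
$v = - \frac{1}{2}$ ($v = 56 \left(- \frac{1}{112}\right) = - \frac{1}{2} \approx -0.5$)
$t = - \frac{1}{2} \approx -0.5$
$Z{\left(S \right)} = 2 S$
$\sqrt{-181 + Z{\left(-13 \right)}} + g t = \sqrt{-181 + 2 \left(-13\right)} + 56 \left(- \frac{1}{2}\right) = \sqrt{-181 - 26} - 28 = \sqrt{-207} - 28 = 3 i \sqrt{23} - 28 = -28 + 3 i \sqrt{23}$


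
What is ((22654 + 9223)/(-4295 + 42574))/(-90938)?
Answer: -31877/3481015702 ≈ -9.1574e-6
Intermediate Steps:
((22654 + 9223)/(-4295 + 42574))/(-90938) = (31877/38279)*(-1/90938) = -31877/3481015702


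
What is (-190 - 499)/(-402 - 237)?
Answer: 689/639 ≈ 1.0782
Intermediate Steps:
(-190 - 499)/(-402 - 237) = -689/(-639) = -689*(-1/639) = 689/639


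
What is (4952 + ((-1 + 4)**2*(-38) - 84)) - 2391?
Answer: 2135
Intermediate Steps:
(4952 + ((-1 + 4)**2*(-38) - 84)) - 2391 = (4952 + (3**2*(-38) - 84)) - 2391 = (4952 + (9*(-38) - 84)) - 2391 = (4952 + (-342 - 84)) - 2391 = (4952 - 426) - 2391 = 4526 - 2391 = 2135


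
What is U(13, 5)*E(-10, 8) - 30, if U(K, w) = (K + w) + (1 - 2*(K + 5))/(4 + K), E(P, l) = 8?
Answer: 1658/17 ≈ 97.529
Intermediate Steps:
U(K, w) = K + w + (-9 - 2*K)/(4 + K) (U(K, w) = (K + w) + (1 - 2*(5 + K))/(4 + K) = (K + w) + (1 + (-10 - 2*K))/(4 + K) = (K + w) + (-9 - 2*K)/(4 + K) = K + w + (-9 - 2*K)/(4 + K))
U(13, 5)*E(-10, 8) - 30 = ((-9 + 13² + 2*13 + 4*5 + 13*5)/(4 + 13))*8 - 30 = ((-9 + 169 + 26 + 20 + 65)/17)*8 - 30 = ((1/17)*271)*8 - 30 = (271/17)*8 - 30 = 2168/17 - 30 = 1658/17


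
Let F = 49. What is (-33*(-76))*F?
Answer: 122892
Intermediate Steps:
(-33*(-76))*F = -33*(-76)*49 = 2508*49 = 122892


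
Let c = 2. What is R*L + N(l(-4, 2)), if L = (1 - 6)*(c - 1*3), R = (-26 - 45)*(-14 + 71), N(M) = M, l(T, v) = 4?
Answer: -20231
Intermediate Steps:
R = -4047 (R = -71*57 = -4047)
L = 5 (L = (1 - 6)*(2 - 1*3) = -5*(2 - 3) = -5*(-1) = 5)
R*L + N(l(-4, 2)) = -4047*5 + 4 = -20235 + 4 = -20231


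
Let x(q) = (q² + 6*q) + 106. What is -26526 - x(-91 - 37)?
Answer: -42248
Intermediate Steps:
x(q) = 106 + q² + 6*q
-26526 - x(-91 - 37) = -26526 - (106 + (-91 - 37)² + 6*(-91 - 37)) = -26526 - (106 + (-128)² + 6*(-128)) = -26526 - (106 + 16384 - 768) = -26526 - 1*15722 = -26526 - 15722 = -42248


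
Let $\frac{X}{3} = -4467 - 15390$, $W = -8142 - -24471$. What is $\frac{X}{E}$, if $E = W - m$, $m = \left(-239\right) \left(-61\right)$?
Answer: $- \frac{59571}{1750} \approx -34.041$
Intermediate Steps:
$W = 16329$ ($W = -8142 + 24471 = 16329$)
$m = 14579$
$E = 1750$ ($E = 16329 - 14579 = 1750$)
$X = -59571$ ($X = 3 \left(-4467 - 15390\right) = 3 \left(-19857\right) = -59571$)
$\frac{X}{E} = - \frac{59571}{1750}$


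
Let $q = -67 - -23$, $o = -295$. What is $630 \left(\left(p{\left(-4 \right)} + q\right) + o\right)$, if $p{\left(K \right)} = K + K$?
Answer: $-218610$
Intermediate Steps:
$q = -44$ ($q = -67 + 23 = -44$)
$p{\left(K \right)} = 2 K$
$630 \left(\left(p{\left(-4 \right)} + q\right) + o\right) = 630 \left(\left(2 \left(-4\right) - 44\right) - 295\right) = 630 \left(\left(-8 - 44\right) - 295\right) = 630 \left(-52 - 295\right) = 630 \left(-347\right) = -218610$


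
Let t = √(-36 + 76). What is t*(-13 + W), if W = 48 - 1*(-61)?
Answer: 192*√10 ≈ 607.16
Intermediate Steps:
W = 109 (W = 48 + 61 = 109)
t = 2*√10 (t = √40 = 2*√10 ≈ 6.3246)
t*(-13 + W) = (2*√10)*(-13 + 109) = (2*√10)*96 = 192*√10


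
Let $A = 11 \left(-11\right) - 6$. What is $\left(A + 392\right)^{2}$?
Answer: $70225$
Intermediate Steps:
$A = -127$ ($A = -121 - 6 = -127$)
$\left(A + 392\right)^{2} = \left(-127 + 392\right)^{2} = 265^{2} = 70225$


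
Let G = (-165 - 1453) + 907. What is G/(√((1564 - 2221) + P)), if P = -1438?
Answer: 711*I*√2095/2095 ≈ 15.534*I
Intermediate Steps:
G = -711 (G = -1618 + 907 = -711)
G/(√((1564 - 2221) + P)) = -711/√((1564 - 2221) - 1438) = -711/√(-657 - 1438) = -711*(-I*√2095/2095) = -(-711)*I*√2095/2095 = 711*I*√2095/2095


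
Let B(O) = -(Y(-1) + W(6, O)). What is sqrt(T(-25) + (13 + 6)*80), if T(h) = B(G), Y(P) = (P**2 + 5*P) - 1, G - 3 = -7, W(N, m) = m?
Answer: sqrt(1529) ≈ 39.102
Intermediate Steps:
G = -4 (G = 3 - 7 = -4)
Y(P) = -1 + P**2 + 5*P
B(O) = 5 - O (B(O) = -((-1 + (-1)**2 + 5*(-1)) + O) = -((-1 + 1 - 5) + O) = -(-5 + O) = 5 - O)
T(h) = 9 (T(h) = 5 - 1*(-4) = 5 + 4 = 9)
sqrt(T(-25) + (13 + 6)*80) = sqrt(9 + (13 + 6)*80) = sqrt(9 + 19*80) = sqrt(9 + 1520) = sqrt(1529)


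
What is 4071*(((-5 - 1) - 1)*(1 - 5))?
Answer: 113988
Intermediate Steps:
4071*(((-5 - 1) - 1)*(1 - 5)) = 4071*((-6 - 1)*(-4)) = 4071*(-7*(-4)) = 4071*28 = 113988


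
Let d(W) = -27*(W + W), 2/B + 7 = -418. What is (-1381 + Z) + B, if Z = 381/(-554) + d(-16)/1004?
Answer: -81604333033/59097950 ≈ -1380.8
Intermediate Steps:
B = -2/425 (B = 2/(-7 - 418) = 2/(-425) = 2*(-1/425) = -2/425 ≈ -0.0047059)
d(W) = -54*W
Z = 24033/139054 (Z = 381/(-554) - 54*(-16)/1004 = 381*(-1/554) + 864*(1/1004) = -381/554 + 216/251 = 24033/139054 ≈ 0.17283)
(-1381 + Z) + B = (-1381 + 24033/139054) - 2/425 = -192009541/139054 - 2/425 = -81604333033/59097950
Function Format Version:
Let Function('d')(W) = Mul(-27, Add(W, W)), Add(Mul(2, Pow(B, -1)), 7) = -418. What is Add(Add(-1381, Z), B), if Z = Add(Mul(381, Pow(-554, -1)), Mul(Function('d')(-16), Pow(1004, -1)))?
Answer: Rational(-81604333033, 59097950) ≈ -1380.8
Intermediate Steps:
B = Rational(-2, 425) (B = Mul(2, Pow(Add(-7, -418), -1)) = Mul(2, Pow(-425, -1)) = Mul(2, Rational(-1, 425)) = Rational(-2, 425) ≈ -0.0047059)
Function('d')(W) = Mul(-54, W) (Function('d')(W) = Mul(-27, Mul(2, W)) = Mul(-54, W))
Z = Rational(24033, 139054) (Z = Add(Mul(381, Pow(-554, -1)), Mul(Mul(-54, -16), Pow(1004, -1))) = Add(Mul(381, Rational(-1, 554)), Mul(864, Rational(1, 1004))) = Add(Rational(-381, 554), Rational(216, 251)) = Rational(24033, 139054) ≈ 0.17283)
Add(Add(-1381, Z), B) = Add(Add(-1381, Rational(24033, 139054)), Rational(-2, 425)) = Add(Rational(-192009541, 139054), Rational(-2, 425)) = Rational(-81604333033, 59097950)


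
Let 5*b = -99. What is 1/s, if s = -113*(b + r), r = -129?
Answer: 5/84072 ≈ 5.9473e-5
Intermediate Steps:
b = -99/5 (b = (⅕)*(-99) = -99/5 ≈ -19.800)
s = 84072/5 (s = -113*(-99/5 - 129) = -113*(-744/5) = 84072/5 ≈ 16814.)
1/s = 1/(84072/5) = 5/84072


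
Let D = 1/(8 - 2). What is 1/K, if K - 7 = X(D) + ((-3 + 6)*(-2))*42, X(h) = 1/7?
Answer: -7/1714 ≈ -0.0040840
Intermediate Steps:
D = 1/6 ≈ 0.16667
X(h) = 1/7
K = -1714/7 (K = 7 + (1/7 + ((-3 + 6)*(-2))*42) = 7 + (1/7 + (3*(-2))*42) = 7 + (1/7 - 6*42) = 7 + (1/7 - 252) = 7 - 1763/7 = -1714/7 ≈ -244.86)
1/K = 1/(-1714/7) = -7/1714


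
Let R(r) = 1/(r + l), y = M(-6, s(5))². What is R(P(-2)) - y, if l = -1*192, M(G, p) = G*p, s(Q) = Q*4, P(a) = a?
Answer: -2793601/194 ≈ -14400.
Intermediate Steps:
s(Q) = 4*Q
y = 14400 (y = (-24*5)² = (-6*20)² = (-120)² = 14400)
l = -192
R(r) = 1/(-192 + r) (R(r) = 1/(r - 192) = 1/(-192 + r))
R(P(-2)) - y = 1/(-192 - 2) - 1*14400 = 1/(-194) - 14400 = -1/194 - 14400 = -2793601/194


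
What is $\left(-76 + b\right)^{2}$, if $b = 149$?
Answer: $5329$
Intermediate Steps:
$\left(-76 + b\right)^{2} = \left(-76 + 149\right)^{2} = 73^{2} = 5329$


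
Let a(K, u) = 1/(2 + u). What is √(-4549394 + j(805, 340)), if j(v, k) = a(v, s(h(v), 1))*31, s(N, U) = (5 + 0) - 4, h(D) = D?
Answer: I*√40944453/3 ≈ 2132.9*I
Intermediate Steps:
s(N, U) = 1 (s(N, U) = 5 - 4 = 1)
j(v, k) = 31/3 (j(v, k) = 31/(2 + 1) = 31/3)
√(-4549394 + j(805, 340)) = √(-4549394 + 31/3) = √(-13648151/3) = I*√40944453/3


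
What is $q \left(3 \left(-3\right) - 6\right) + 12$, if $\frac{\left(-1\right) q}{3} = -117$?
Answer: $-5253$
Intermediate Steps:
$q = 351$ ($q = \left(-3\right) \left(-117\right) = 351$)
$q \left(3 \left(-3\right) - 6\right) + 12 = 351 \left(3 \left(-3\right) - 6\right) + 12 = 351 \left(-9 - 6\right) + 12 = 351 \left(-15\right) + 12 = -5265 + 12 = -5253$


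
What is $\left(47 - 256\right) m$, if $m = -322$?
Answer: $67298$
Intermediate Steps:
$\left(47 - 256\right) m = \left(47 - 256\right) \left(-322\right) = \left(-209\right) \left(-322\right) = 67298$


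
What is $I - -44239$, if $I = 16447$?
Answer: $60686$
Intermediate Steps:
$I - -44239 = 16447 - -44239 = 16447 + 44239 = 60686$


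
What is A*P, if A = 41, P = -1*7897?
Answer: -323777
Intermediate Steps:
P = -7897
A*P = 41*(-7897) = -323777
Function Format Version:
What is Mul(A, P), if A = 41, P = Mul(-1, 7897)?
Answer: -323777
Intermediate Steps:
P = -7897
Mul(A, P) = Mul(41, -7897) = -323777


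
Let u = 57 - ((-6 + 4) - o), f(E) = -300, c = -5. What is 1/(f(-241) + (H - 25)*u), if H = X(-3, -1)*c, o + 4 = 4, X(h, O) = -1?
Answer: -1/1480 ≈ -0.00067568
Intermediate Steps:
o = 0 (o = -4 + 4 = 0)
H = 5 (H = -1*(-5) = 5)
u = 59 (u = 57 - ((-6 + 4) - 1*0) = 57 - (-2 + 0) = 57 - 1*(-2) = 57 + 2 = 59)
1/(f(-241) + (H - 25)*u) = 1/(-300 + (5 - 25)*59) = 1/(-300 - 20*59) = 1/(-300 - 1180) = 1/(-1480) = -1/1480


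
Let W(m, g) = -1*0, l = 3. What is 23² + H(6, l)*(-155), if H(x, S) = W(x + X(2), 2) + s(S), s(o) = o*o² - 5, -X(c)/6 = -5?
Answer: -2881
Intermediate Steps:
X(c) = 30 (X(c) = -6*(-5) = 30)
W(m, g) = 0
s(o) = -5 + o³ (s(o) = o³ - 5 = -5 + o³)
H(x, S) = -5 + S³ (H(x, S) = 0 + (-5 + S³) = -5 + S³)
23² + H(6, l)*(-155) = 23² + (-5 + 3³)*(-155) = 529 + (-5 + 27)*(-155) = 529 + 22*(-155) = 529 - 3410 = -2881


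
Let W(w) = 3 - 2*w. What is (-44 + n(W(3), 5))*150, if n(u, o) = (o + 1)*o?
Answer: -2100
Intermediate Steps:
n(u, o) = o*(1 + o) (n(u, o) = (1 + o)*o = o*(1 + o))
(-44 + n(W(3), 5))*150 = (-44 + 5*(1 + 5))*150 = (-44 + 5*6)*150 = (-44 + 30)*150 = -14*150 = -2100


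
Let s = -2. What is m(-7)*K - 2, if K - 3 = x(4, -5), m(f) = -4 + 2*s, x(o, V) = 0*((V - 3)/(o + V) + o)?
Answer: -26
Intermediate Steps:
x(o, V) = 0 (x(o, V) = 0*((-3 + V)/(V + o) + o) = 0*(o + (-3 + V)/(V + o)) = 0)
m(f) = -8 (m(f) = -4 + 2*(-2) = -4 - 4 = -8)
K = 3 (K = 3 + 0 = 3)
m(-7)*K - 2 = -8*3 - 2 = -24 - 2 = -26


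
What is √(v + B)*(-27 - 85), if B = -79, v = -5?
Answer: -224*I*√21 ≈ -1026.5*I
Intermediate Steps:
√(v + B)*(-27 - 85) = √(-5 - 79)*(-27 - 85) = √(-84)*(-112) = (2*I*√21)*(-112) = -224*I*√21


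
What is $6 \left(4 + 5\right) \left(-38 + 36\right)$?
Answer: $-108$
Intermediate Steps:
$6 \left(4 + 5\right) \left(-38 + 36\right) = 6 \cdot 9 \left(-2\right) = 54 \left(-2\right) = -108$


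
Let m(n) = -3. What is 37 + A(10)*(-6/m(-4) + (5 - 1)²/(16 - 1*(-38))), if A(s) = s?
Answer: 1619/27 ≈ 59.963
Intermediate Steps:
37 + A(10)*(-6/m(-4) + (5 - 1)²/(16 - 1*(-38))) = 37 + 10*(-6/(-3) + (5 - 1)²/(16 - 1*(-38))) = 37 + 10*(-6*(-⅓) + 4²/(16 + 38)) = 37 + 10*(2 + 16/54) = 37 + 10*(2 + 16*(1/54)) = 37 + 10*(2 + 8/27) = 37 + 10*(62/27) = 37 + 620/27 = 1619/27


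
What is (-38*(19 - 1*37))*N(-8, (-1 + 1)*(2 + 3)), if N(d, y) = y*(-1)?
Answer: 0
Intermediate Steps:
N(d, y) = -y
(-38*(19 - 1*37))*N(-8, (-1 + 1)*(2 + 3)) = (-38*(19 - 1*37))*(-(-1 + 1)*(2 + 3)) = (-38*(19 - 37))*(-0*5) = (-38*(-18))*(-1*0) = 684*0 = 0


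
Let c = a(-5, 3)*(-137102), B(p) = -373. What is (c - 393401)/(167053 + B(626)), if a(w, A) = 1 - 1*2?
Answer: -85433/55560 ≈ -1.5377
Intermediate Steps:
a(w, A) = -1 (a(w, A) = 1 - 2 = -1)
c = 137102 (c = -1*(-137102) = 137102)
(c - 393401)/(167053 + B(626)) = (137102 - 393401)/(167053 - 373) = -256299/166680 = -256299*1/166680 = -85433/55560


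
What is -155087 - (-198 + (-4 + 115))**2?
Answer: -162656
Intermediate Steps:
-155087 - (-198 + (-4 + 115))**2 = -155087 - (-198 + 111)**2 = -155087 - 1*(-87)**2 = -155087 - 1*7569 = -155087 - 7569 = -162656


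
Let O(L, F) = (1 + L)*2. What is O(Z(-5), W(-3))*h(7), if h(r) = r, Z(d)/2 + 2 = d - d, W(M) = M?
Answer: -42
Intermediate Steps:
Z(d) = -4 (Z(d) = -4 + 2*(d - d) = -4 + 2*0 = -4 + 0 = -4)
O(L, F) = 2 + 2*L
O(Z(-5), W(-3))*h(7) = (2 + 2*(-4))*7 = (2 - 8)*7 = -6*7 = -42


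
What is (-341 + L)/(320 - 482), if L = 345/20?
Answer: 1295/648 ≈ 1.9985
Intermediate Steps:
L = 69/4 (L = 345*(1/20) = 69/4 ≈ 17.250)
(-341 + L)/(320 - 482) = (-341 + 69/4)/(320 - 482) = -1295/4/(-162) = -1295/4*(-1/162) = 1295/648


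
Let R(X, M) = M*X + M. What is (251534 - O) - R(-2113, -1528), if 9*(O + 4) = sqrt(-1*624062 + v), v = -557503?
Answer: -2975598 - 11*I*sqrt(1085)/3 ≈ -2.9756e+6 - 120.78*I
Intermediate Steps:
R(X, M) = M + M*X
O = -4 + 11*I*sqrt(1085)/3 (O = -4 + sqrt(-1*624062 - 557503)/9 = -4 + sqrt(-624062 - 557503)/9 = -4 + sqrt(-1181565)/9 = -4 + (33*I*sqrt(1085))/9 = -4 + 11*I*sqrt(1085)/3 ≈ -4.0 + 120.78*I)
(251534 - O) - R(-2113, -1528) = (251534 - (-4 + 11*I*sqrt(1085)/3)) - (-1528)*(1 - 2113) = (251534 + (4 - 11*I*sqrt(1085)/3)) - (-1528)*(-2112) = (251538 - 11*I*sqrt(1085)/3) - 1*3227136 = (251538 - 11*I*sqrt(1085)/3) - 3227136 = -2975598 - 11*I*sqrt(1085)/3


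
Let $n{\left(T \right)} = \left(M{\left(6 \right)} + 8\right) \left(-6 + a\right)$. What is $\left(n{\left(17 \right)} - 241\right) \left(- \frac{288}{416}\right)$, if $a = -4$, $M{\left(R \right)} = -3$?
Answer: $\frac{2619}{13} \approx 201.46$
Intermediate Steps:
$n{\left(T \right)} = -50$ ($n{\left(T \right)} = \left(-3 + 8\right) \left(-6 - 4\right) = 5 \left(-10\right) = -50$)
$\left(n{\left(17 \right)} - 241\right) \left(- \frac{288}{416}\right) = \left(-50 - 241\right) \left(- \frac{288}{416}\right) = - 291 \left(\left(-288\right) \frac{1}{416}\right) = \left(-291\right) \left(- \frac{9}{13}\right) = \frac{2619}{13}$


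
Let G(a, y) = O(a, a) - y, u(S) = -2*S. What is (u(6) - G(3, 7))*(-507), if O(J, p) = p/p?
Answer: 3042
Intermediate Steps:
O(J, p) = 1
G(a, y) = 1 - y
(u(6) - G(3, 7))*(-507) = (-2*6 - (1 - 1*7))*(-507) = (-12 - (1 - 7))*(-507) = (-12 - 1*(-6))*(-507) = (-12 + 6)*(-507) = -6*(-507) = 3042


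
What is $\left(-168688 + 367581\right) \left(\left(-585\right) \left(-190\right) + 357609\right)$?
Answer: $93232883787$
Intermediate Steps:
$\left(-168688 + 367581\right) \left(\left(-585\right) \left(-190\right) + 357609\right) = 198893 \left(111150 + 357609\right) = 198893 \cdot 468759 = 93232883787$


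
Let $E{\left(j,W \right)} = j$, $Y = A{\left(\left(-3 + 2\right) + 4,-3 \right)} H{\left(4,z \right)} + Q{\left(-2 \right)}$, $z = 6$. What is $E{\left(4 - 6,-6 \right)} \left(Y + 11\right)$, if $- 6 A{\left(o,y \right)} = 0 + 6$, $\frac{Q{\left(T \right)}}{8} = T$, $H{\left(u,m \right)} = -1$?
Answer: $8$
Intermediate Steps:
$Q{\left(T \right)} = 8 T$
$A{\left(o,y \right)} = -1$ ($A{\left(o,y \right)} = - \frac{0 + 6}{6} = \left(- \frac{1}{6}\right) 6 = -1$)
$Y = -15$ ($Y = \left(-1\right) \left(-1\right) + 8 \left(-2\right) = 1 - 16 = -15$)
$E{\left(4 - 6,-6 \right)} \left(Y + 11\right) = \left(4 - 6\right) \left(-15 + 11\right) = \left(4 - 6\right) \left(-4\right) = \left(-2\right) \left(-4\right) = 8$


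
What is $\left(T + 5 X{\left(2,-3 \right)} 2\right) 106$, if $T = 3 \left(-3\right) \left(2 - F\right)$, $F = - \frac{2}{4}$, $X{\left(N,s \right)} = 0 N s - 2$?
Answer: $-4505$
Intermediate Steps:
$X{\left(N,s \right)} = -2$ ($X{\left(N,s \right)} = 0 s - 2 = 0 - 2 = -2$)
$F = - \frac{1}{2}$ ($F = \left(-2\right) \frac{1}{4} = - \frac{1}{2} \approx -0.5$)
$T = - \frac{45}{2}$ ($T = 3 \left(-3\right) \left(2 - - \frac{1}{2}\right) = - 9 \left(2 + \frac{1}{2}\right) = \left(-9\right) \frac{5}{2} = - \frac{45}{2} \approx -22.5$)
$\left(T + 5 X{\left(2,-3 \right)} 2\right) 106 = \left(- \frac{45}{2} + 5 \left(-2\right) 2\right) 106 = \left(- \frac{45}{2} - 20\right) 106 = \left(- \frac{85}{2}\right) 106 = -4505$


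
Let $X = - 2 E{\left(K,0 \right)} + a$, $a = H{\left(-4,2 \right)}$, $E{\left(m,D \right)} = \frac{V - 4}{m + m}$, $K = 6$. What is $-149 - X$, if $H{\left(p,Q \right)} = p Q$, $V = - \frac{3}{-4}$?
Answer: $- \frac{3397}{24} \approx -141.54$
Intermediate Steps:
$V = \frac{3}{4}$ ($V = \left(-3\right) \left(- \frac{1}{4}\right) = \frac{3}{4} \approx 0.75$)
$H{\left(p,Q \right)} = Q p$
$E{\left(m,D \right)} = - \frac{13}{8 m}$ ($E{\left(m,D \right)} = \frac{\frac{3}{4} - 4}{m + m} = - \frac{13}{4 \cdot 2 m} = - \frac{13 \frac{1}{2 m}}{4} = - \frac{13}{8 m}$)
$a = -8$ ($a = 2 \left(-4\right) = -8$)
$X = - \frac{179}{24}$ ($X = - 2 \left(- \frac{13}{8 \cdot 6}\right) - 8 = - 2 \left(\left(- \frac{13}{8}\right) \frac{1}{6}\right) - 8 = \left(-2\right) \left(- \frac{13}{48}\right) - 8 = \frac{13}{24} - 8 = - \frac{179}{24} \approx -7.4583$)
$-149 - X = -149 - - \frac{179}{24} = -149 + \frac{179}{24} = - \frac{3397}{24}$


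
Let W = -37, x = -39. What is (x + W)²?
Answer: 5776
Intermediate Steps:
(x + W)² = (-39 - 37)² = (-76)² = 5776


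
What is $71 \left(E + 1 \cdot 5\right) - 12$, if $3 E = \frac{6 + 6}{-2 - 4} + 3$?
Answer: $\frac{1100}{3} \approx 366.67$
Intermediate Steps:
$E = \frac{1}{3}$ ($E = \frac{\frac{6 + 6}{-2 - 4} + 3}{3} = \frac{\frac{12}{-6} + 3}{3} = \frac{12 \left(- \frac{1}{6}\right) + 3}{3} = \frac{-2 + 3}{3} = \frac{1}{3} \cdot 1 = \frac{1}{3} \approx 0.33333$)
$71 \left(E + 1 \cdot 5\right) - 12 = 71 \left(\frac{1}{3} + 1 \cdot 5\right) - 12 = 71 \left(\frac{1}{3} + 5\right) - 12 = 71 \cdot \frac{16}{3} - 12 = \frac{1136}{3} - 12 = \frac{1100}{3}$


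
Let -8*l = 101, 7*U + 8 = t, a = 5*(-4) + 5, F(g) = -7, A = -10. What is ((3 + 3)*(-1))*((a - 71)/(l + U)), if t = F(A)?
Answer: -28896/827 ≈ -34.941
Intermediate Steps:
t = -7
a = -15 (a = -20 + 5 = -15)
U = -15/7 (U = -8/7 + (⅐)*(-7) = -8/7 - 1 = -15/7 ≈ -2.1429)
l = -101/8 (l = -⅛*101 = -101/8 ≈ -12.625)
((3 + 3)*(-1))*((a - 71)/(l + U)) = ((3 + 3)*(-1))*((-15 - 71)/(-101/8 - 15/7)) = (6*(-1))*(-86/(-827/56)) = -(-516)*(-56)/827 = -6*4816/827 = -28896/827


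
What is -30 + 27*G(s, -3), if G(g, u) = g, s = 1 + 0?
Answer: -3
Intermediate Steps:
s = 1
-30 + 27*G(s, -3) = -30 + 27*1 = -30 + 27 = -3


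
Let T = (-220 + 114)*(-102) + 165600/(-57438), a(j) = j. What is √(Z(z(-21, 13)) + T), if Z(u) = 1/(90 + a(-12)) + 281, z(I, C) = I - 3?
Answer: √687035913412290/248898 ≈ 105.31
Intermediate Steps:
z(I, C) = -3 + I
T = 34491892/3191 (T = -106*(-102) + 165600*(-1/57438) = 10812 - 9200/3191 = 34491892/3191 ≈ 10809.)
Z(u) = 21919/78 (Z(u) = 1/(90 - 12) + 281 = 1/78 + 281 = 21919/78)
√(Z(z(-21, 13)) + T) = √(21919/78 + 34491892/3191) = √(2760311105/248898) = √687035913412290/248898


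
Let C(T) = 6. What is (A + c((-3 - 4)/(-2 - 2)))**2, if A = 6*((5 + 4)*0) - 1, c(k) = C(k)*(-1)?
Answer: 49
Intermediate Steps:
c(k) = -6 (c(k) = 6*(-1) = -6)
A = -1 (A = 6*(9*0) - 1 = 6*0 - 1 = 0 - 1 = -1)
(A + c((-3 - 4)/(-2 - 2)))**2 = (-1 - 6)**2 = (-7)**2 = 49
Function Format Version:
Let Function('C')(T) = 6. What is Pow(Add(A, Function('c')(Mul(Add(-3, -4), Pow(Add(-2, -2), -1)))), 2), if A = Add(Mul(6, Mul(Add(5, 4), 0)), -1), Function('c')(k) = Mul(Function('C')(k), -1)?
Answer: 49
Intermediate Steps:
Function('c')(k) = -6 (Function('c')(k) = Mul(6, -1) = -6)
A = -1 (A = Add(Mul(6, Mul(9, 0)), -1) = Add(Mul(6, 0), -1) = Add(0, -1) = -1)
Pow(Add(A, Function('c')(Mul(Add(-3, -4), Pow(Add(-2, -2), -1)))), 2) = Pow(Add(-1, -6), 2) = Pow(-7, 2) = 49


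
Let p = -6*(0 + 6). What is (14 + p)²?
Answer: 484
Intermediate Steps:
p = -36 (p = -6*6 = -36)
(14 + p)² = (14 - 36)² = (-22)² = 484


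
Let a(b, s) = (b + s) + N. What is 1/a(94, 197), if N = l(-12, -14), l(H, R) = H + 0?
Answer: 1/279 ≈ 0.0035842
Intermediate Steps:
l(H, R) = H
N = -12
a(b, s) = -12 + b + s (a(b, s) = (b + s) - 12 = -12 + b + s)
1/a(94, 197) = 1/(-12 + 94 + 197) = 1/279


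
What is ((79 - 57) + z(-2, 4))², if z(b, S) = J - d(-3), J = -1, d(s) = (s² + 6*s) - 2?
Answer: 1024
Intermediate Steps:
d(s) = -2 + s² + 6*s
z(b, S) = 10 (z(b, S) = -1 - (-2 + (-3)² + 6*(-3)) = -1 - (-2 + 9 - 18) = -1 - 1*(-11) = -1 + 11 = 10)
((79 - 57) + z(-2, 4))² = ((79 - 57) + 10)² = (22 + 10)² = 32² = 1024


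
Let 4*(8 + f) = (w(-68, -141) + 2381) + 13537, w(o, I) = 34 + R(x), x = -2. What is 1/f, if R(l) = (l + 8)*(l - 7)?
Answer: 2/7933 ≈ 0.00025211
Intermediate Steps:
R(l) = (-7 + l)*(8 + l) (R(l) = (8 + l)*(-7 + l) = (-7 + l)*(8 + l))
w(o, I) = -20 (w(o, I) = 34 + (-56 - 2 + (-2)²) = 34 + (-56 - 2 + 4) = 34 - 54 = -20)
f = 7933/2 (f = -8 + ((-20 + 2381) + 13537)/4 = -8 + (2361 + 13537)/4 = -8 + (¼)*15898 = -8 + 7949/2 = 7933/2 ≈ 3966.5)
1/f = 1/(7933/2) = 2/7933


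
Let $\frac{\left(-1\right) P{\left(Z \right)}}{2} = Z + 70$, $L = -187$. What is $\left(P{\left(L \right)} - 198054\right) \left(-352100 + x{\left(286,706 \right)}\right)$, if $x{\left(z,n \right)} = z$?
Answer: $69595845480$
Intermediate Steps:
$P{\left(Z \right)} = -140 - 2 Z$ ($P{\left(Z \right)} = - 2 \left(Z + 70\right) = - 2 \left(70 + Z\right) = -140 - 2 Z$)
$\left(P{\left(L \right)} - 198054\right) \left(-352100 + x{\left(286,706 \right)}\right) = \left(\left(-140 - -374\right) - 198054\right) \left(-352100 + 286\right) = \left(\left(-140 + 374\right) - 198054\right) \left(-351814\right) = \left(234 - 198054\right) \left(-351814\right) = \left(-197820\right) \left(-351814\right) = 69595845480$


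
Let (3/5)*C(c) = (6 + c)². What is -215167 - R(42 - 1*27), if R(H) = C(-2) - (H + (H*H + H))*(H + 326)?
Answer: -384716/3 ≈ -1.2824e+5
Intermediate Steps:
C(c) = 5*(6 + c)²/3
R(H) = 80/3 - (326 + H)*(H² + 2*H) (R(H) = 5*(6 - 2)²/3 - (H + (H*H + H))*(H + 326) = (5/3)*4² - (H + (H² + H))*(326 + H) = (5/3)*16 - (H + (H + H²))*(326 + H) = 80/3 - (H² + 2*H)*(326 + H) = 80/3 - (326 + H)*(H² + 2*H))
-215167 - R(42 - 1*27) = -215167 - (80/3 - (42 - 1*27)³ - 652*(42 - 1*27) - 328*(42 - 1*27)²) = -215167 - (80/3 - (42 - 27)³ - 652*(42 - 27) - 328*(42 - 27)²) = -215167 - (80/3 - 1*15³ - 652*15 - 328*15²) = -215167 - (80/3 - 1*3375 - 9780 - 328*225) = -215167 - (80/3 - 3375 - 9780 - 73800) = -215167 - 1*(-260785/3) = -215167 + 260785/3 = -384716/3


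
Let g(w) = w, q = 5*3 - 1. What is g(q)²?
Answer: 196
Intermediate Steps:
q = 14 (q = 15 - 1 = 14)
g(q)² = 14² = 196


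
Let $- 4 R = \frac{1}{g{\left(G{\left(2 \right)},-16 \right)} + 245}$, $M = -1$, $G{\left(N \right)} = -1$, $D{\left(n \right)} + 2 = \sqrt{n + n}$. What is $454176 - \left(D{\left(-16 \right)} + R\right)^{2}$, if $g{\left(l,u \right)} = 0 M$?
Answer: $\frac{436217517679}{960400} + \frac{3922 i \sqrt{2}}{245} \approx 4.542 \cdot 10^{5} + 22.639 i$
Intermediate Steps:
$D{\left(n \right)} = -2 + \sqrt{2} \sqrt{n}$ ($D{\left(n \right)} = -2 + \sqrt{n + n} = -2 + \sqrt{2 n} = -2 + \sqrt{2} \sqrt{n}$)
$g{\left(l,u \right)} = 0$ ($g{\left(l,u \right)} = 0 \left(-1\right) = 0$)
$R = - \frac{1}{980}$ ($R = - \frac{1}{4 \left(0 + 245\right)} = - \frac{1}{4 \cdot 245} = \left(- \frac{1}{4}\right) \frac{1}{245} = - \frac{1}{980} \approx -0.0010204$)
$454176 - \left(D{\left(-16 \right)} + R\right)^{2} = 454176 - \left(\left(-2 + \sqrt{2} \sqrt{-16}\right) - \frac{1}{980}\right)^{2} = 454176 - \left(\left(-2 + \sqrt{2} \cdot 4 i\right) - \frac{1}{980}\right)^{2} = 454176 - \left(\left(-2 + 4 i \sqrt{2}\right) - \frac{1}{980}\right)^{2} = 454176 - \left(- \frac{1961}{980} + 4 i \sqrt{2}\right)^{2}$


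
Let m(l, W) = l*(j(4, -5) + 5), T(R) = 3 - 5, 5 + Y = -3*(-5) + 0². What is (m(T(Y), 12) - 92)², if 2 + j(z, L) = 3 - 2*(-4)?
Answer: 14400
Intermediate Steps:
Y = 10 (Y = -5 + (-3*(-5) + 0²) = -5 + (15 + 0) = -5 + 15 = 10)
T(R) = -2
j(z, L) = 9 (j(z, L) = -2 + (3 - 2*(-4)) = -2 + (3 + 8) = -2 + 11 = 9)
m(l, W) = 14*l (m(l, W) = l*(9 + 5) = l*14 = 14*l)
(m(T(Y), 12) - 92)² = (14*(-2) - 92)² = (-28 - 92)² = (-120)² = 14400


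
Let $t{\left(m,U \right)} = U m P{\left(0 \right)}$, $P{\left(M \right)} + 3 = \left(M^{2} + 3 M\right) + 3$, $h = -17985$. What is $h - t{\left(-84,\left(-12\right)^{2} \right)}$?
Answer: $-17985$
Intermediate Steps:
$P{\left(M \right)} = M^{2} + 3 M$ ($P{\left(M \right)} = -3 + \left(\left(M^{2} + 3 M\right) + 3\right) = -3 + \left(3 + M^{2} + 3 M\right) = M^{2} + 3 M$)
$t{\left(m,U \right)} = 0$ ($t{\left(m,U \right)} = U m 0 \left(3 + 0\right) = U m 0 \cdot 3 = U m 0 = 0$)
$h - t{\left(-84,\left(-12\right)^{2} \right)} = -17985 - 0 = -17985 + 0 = -17985$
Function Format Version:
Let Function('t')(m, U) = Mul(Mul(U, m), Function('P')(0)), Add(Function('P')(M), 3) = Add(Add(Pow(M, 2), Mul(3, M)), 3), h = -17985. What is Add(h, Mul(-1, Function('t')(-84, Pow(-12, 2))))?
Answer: -17985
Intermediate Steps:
Function('P')(M) = Add(Pow(M, 2), Mul(3, M)) (Function('P')(M) = Add(-3, Add(Add(Pow(M, 2), Mul(3, M)), 3)) = Add(-3, Add(3, Pow(M, 2), Mul(3, M))) = Add(Pow(M, 2), Mul(3, M)))
Function('t')(m, U) = 0 (Function('t')(m, U) = Mul(Mul(U, m), Mul(0, Add(3, 0))) = Mul(Mul(U, m), Mul(0, 3)) = Mul(Mul(U, m), 0) = 0)
Add(h, Mul(-1, Function('t')(-84, Pow(-12, 2)))) = Add(-17985, Mul(-1, 0)) = Add(-17985, 0) = -17985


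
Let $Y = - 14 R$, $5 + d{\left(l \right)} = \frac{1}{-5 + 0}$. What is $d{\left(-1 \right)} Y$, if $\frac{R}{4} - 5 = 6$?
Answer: $\frac{16016}{5} \approx 3203.2$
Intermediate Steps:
$R = 44$ ($R = 20 + 4 \cdot 6 = 20 + 24 = 44$)
$d{\left(l \right)} = - \frac{26}{5}$ ($d{\left(l \right)} = -5 + \frac{1}{-5 + 0} = -5 + \frac{1}{-5} = -5 - \frac{1}{5} = - \frac{26}{5}$)
$Y = -616$ ($Y = \left(-14\right) 44 = -616$)
$d{\left(-1 \right)} Y = \left(- \frac{26}{5}\right) \left(-616\right) = \frac{16016}{5}$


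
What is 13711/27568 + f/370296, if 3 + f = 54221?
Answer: 821476285/1276040016 ≈ 0.64377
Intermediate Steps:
f = 54218 (f = -3 + 54221 = 54218)
13711/27568 + f/370296 = 13711/27568 + 54218/370296 = 13711*(1/27568) + 54218*(1/370296) = 13711/27568 + 27109/185148 = 821476285/1276040016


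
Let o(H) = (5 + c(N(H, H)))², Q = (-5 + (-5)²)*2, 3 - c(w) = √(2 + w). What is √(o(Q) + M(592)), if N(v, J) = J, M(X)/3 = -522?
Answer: √(-1566 + (8 - √42)²) ≈ 39.544*I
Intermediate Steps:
M(X) = -1566 (M(X) = 3*(-522) = -1566)
c(w) = 3 - √(2 + w)
Q = 40 (Q = (-5 + 25)*2 = 20*2 = 40)
o(H) = (8 - √(2 + H))² (o(H) = (5 + (3 - √(2 + H)))² = (8 - √(2 + H))²)
√(o(Q) + M(592)) = √((-8 + √(2 + 40))² - 1566) = √((-8 + √42)² - 1566) = √(-1566 + (-8 + √42)²)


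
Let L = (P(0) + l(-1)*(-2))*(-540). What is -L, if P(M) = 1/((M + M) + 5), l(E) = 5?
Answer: -5292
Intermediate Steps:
P(M) = 1/(5 + 2*M) (P(M) = 1/(2*M + 5) = 1/(5 + 2*M))
L = 5292 (L = (1/(5 + 2*0) + 5*(-2))*(-540) = (1/(5 + 0) - 10)*(-540) = (1/5 - 10)*(-540) = (⅕ - 10)*(-540) = -49/5*(-540) = 5292)
-L = -1*5292 = -5292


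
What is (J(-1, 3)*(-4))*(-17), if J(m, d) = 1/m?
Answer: -68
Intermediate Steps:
(J(-1, 3)*(-4))*(-17) = (-4/(-1))*(-17) = -1*(-4)*(-17) = 4*(-17) = -68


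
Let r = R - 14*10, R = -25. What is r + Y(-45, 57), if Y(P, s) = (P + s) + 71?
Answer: -82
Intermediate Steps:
r = -165 (r = -25 - 14*10 = -25 - 140 = -165)
Y(P, s) = 71 + P + s
r + Y(-45, 57) = -165 + (71 - 45 + 57) = -165 + 83 = -82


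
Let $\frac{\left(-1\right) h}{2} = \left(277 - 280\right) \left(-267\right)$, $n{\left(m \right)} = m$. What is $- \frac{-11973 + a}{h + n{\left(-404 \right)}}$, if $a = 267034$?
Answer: $\frac{255061}{2006} \approx 127.15$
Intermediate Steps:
$h = -1602$ ($h = - 2 \left(277 - 280\right) \left(-267\right) = - 2 \left(\left(-3\right) \left(-267\right)\right) = \left(-2\right) 801 = -1602$)
$- \frac{-11973 + a}{h + n{\left(-404 \right)}} = - \frac{-11973 + 267034}{-1602 - 404} = - \frac{255061}{-2006} = - \frac{255061 \left(-1\right)}{2006} = \left(-1\right) \left(- \frac{255061}{2006}\right) = \frac{255061}{2006}$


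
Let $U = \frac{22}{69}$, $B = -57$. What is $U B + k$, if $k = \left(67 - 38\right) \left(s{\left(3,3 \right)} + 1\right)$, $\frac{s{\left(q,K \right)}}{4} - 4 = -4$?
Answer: $\frac{249}{23} \approx 10.826$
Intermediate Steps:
$s{\left(q,K \right)} = 0$ ($s{\left(q,K \right)} = 16 + 4 \left(-4\right) = 16 - 16 = 0$)
$k = 29$ ($k = \left(67 - 38\right) \left(0 + 1\right) = 29 \cdot 1 = 29$)
$U = \frac{22}{69}$ ($U = 22 \cdot \frac{1}{69} = \frac{22}{69} \approx 0.31884$)
$U B + k = \frac{22}{69} \left(-57\right) + 29 = - \frac{418}{23} + 29 = \frac{249}{23}$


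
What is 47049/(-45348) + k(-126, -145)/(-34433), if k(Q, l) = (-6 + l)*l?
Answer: -870977559/520489228 ≈ -1.6734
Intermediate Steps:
k(Q, l) = l*(-6 + l)
47049/(-45348) + k(-126, -145)/(-34433) = 47049/(-45348) - 145*(-6 - 145)/(-34433) = 47049*(-1/45348) - 145*(-151)*(-1/34433) = -15683/15116 + 21895*(-1/34433) = -15683/15116 - 21895/34433 = -870977559/520489228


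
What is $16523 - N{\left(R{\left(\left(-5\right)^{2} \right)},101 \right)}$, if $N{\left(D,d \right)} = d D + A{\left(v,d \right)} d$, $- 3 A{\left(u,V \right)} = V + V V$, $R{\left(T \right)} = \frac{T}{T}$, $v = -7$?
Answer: $363256$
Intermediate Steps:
$R{\left(T \right)} = 1$
$A{\left(u,V \right)} = - \frac{V}{3} - \frac{V^{2}}{3}$ ($A{\left(u,V \right)} = - \frac{V + V V}{3} = - \frac{V + V^{2}}{3} = - \frac{V}{3} - \frac{V^{2}}{3}$)
$N{\left(D,d \right)} = D d - \frac{d^{2} \left(1 + d\right)}{3}$ ($N{\left(D,d \right)} = d D + - \frac{d \left(1 + d\right)}{3} d = D d - \frac{d^{2} \left(1 + d\right)}{3}$)
$16523 - N{\left(R{\left(\left(-5\right)^{2} \right)},101 \right)} = 16523 - \frac{1}{3} \cdot 101 \left(3 \cdot 1 - 101 \left(1 + 101\right)\right) = 16523 - \frac{1}{3} \cdot 101 \left(3 - 101 \cdot 102\right) = 16523 - \frac{1}{3} \cdot 101 \left(3 - 10302\right) = 16523 - \frac{1}{3} \cdot 101 \left(-10299\right) = 16523 - -346733 = 16523 + 346733 = 363256$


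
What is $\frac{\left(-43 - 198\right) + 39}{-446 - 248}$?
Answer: $\frac{101}{347} \approx 0.29107$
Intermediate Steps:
$\frac{\left(-43 - 198\right) + 39}{-446 - 248} = \frac{\left(-43 - 198\right) + 39}{-694} = \left(-241 + 39\right) \left(- \frac{1}{694}\right) = \left(-202\right) \left(- \frac{1}{694}\right) = \frac{101}{347}$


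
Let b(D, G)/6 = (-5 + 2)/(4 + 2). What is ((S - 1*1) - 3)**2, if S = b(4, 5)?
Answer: 49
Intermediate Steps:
b(D, G) = -3 (b(D, G) = 6*((-5 + 2)/(4 + 2)) = 6*(-3/6) = 6*(-3*1/6) = 6*(-1/2) = -3)
S = -3
((S - 1*1) - 3)**2 = ((-3 - 1*1) - 3)**2 = ((-3 - 1) - 3)**2 = (-4 - 3)**2 = (-7)**2 = 49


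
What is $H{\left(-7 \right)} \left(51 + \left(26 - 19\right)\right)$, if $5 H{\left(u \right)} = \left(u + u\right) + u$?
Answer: $- \frac{1218}{5} \approx -243.6$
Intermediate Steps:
$H{\left(u \right)} = \frac{3 u}{5}$ ($H{\left(u \right)} = \frac{\left(u + u\right) + u}{5} = \frac{2 u + u}{5} = \frac{3 u}{5}$)
$H{\left(-7 \right)} \left(51 + \left(26 - 19\right)\right) = \frac{3}{5} \left(-7\right) \left(51 + \left(26 - 19\right)\right) = - \frac{21 \left(51 + 7\right)}{5} = \left(- \frac{21}{5}\right) 58 = - \frac{1218}{5}$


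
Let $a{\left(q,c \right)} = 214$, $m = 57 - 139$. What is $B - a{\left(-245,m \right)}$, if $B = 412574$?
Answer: $412360$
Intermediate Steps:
$m = -82$ ($m = 57 - 139 = -82$)
$B - a{\left(-245,m \right)} = 412574 - 214 = 412360$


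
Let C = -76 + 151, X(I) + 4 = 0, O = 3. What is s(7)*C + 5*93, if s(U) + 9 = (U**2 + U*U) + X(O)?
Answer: 6840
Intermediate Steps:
X(I) = -4 (X(I) = -4 + 0 = -4)
C = 75
s(U) = -13 + 2*U**2 (s(U) = -9 + ((U**2 + U*U) - 4) = -9 + ((U**2 + U**2) - 4) = -9 + (2*U**2 - 4) = -9 + (-4 + 2*U**2) = -13 + 2*U**2)
s(7)*C + 5*93 = (-13 + 2*7**2)*75 + 5*93 = (-13 + 2*49)*75 + 465 = (-13 + 98)*75 + 465 = 85*75 + 465 = 6375 + 465 = 6840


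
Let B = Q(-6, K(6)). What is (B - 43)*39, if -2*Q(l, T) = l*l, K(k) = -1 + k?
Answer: -2379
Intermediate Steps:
Q(l, T) = -l²/2 (Q(l, T) = -l*l/2 = -l²/2)
B = -18 (B = -½*(-6)² = -½*36 = -18)
(B - 43)*39 = (-18 - 43)*39 = -61*39 = -2379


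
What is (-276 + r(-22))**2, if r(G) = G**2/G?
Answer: 88804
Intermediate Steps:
r(G) = G
(-276 + r(-22))**2 = (-276 - 22)**2 = (-298)**2 = 88804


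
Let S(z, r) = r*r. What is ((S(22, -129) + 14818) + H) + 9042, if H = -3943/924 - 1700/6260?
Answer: 11712062513/289212 ≈ 40496.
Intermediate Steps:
H = -1312699/289212 (H = -3943*1/924 - 1700*1/6260 = -3943/924 - 85/313 = -1312699/289212 ≈ -4.5389)
S(z, r) = r²
((S(22, -129) + 14818) + H) + 9042 = (((-129)² + 14818) - 1312699/289212) + 9042 = ((16641 + 14818) - 1312699/289212) + 9042 = (31459 - 1312699/289212) + 9042 = 9097007609/289212 + 9042 = 11712062513/289212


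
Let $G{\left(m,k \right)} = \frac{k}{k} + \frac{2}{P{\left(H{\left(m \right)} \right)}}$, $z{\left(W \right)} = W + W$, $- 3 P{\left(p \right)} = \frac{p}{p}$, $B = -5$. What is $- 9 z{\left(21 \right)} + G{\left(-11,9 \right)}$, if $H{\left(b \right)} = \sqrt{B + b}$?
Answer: $-383$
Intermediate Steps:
$H{\left(b \right)} = \sqrt{-5 + b}$
$P{\left(p \right)} = - \frac{1}{3}$ ($P{\left(p \right)} = - \frac{p \frac{1}{p}}{3} = \left(- \frac{1}{3}\right) 1 = - \frac{1}{3}$)
$z{\left(W \right)} = 2 W$
$G{\left(m,k \right)} = -5$ ($G{\left(m,k \right)} = \frac{k}{k} + \frac{2}{- \frac{1}{3}} = 1 + 2 \left(-3\right) = 1 - 6 = -5$)
$- 9 z{\left(21 \right)} + G{\left(-11,9 \right)} = - 9 \cdot 2 \cdot 21 - 5 = \left(-9\right) 42 - 5 = -378 - 5 = -383$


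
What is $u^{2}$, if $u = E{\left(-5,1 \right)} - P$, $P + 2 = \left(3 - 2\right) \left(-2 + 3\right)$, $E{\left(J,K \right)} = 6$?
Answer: $49$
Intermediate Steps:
$P = -1$ ($P = -2 + \left(3 - 2\right) \left(-2 + 3\right) = -2 + 1 \cdot 1 = -2 + 1 = -1$)
$u = 7$ ($u = 6 - -1 = 6 + 1 = 7$)
$u^{2} = 7^{2} = 49$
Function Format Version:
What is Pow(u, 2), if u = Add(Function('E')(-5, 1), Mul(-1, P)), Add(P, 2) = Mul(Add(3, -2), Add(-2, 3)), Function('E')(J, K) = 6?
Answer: 49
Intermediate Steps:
P = -1 (P = Add(-2, Mul(Add(3, -2), Add(-2, 3))) = Add(-2, Mul(1, 1)) = Add(-2, 1) = -1)
u = 7 (u = Add(6, Mul(-1, -1)) = Add(6, 1) = 7)
Pow(u, 2) = Pow(7, 2) = 49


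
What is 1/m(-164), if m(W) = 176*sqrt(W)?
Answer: -I*sqrt(41)/14432 ≈ -0.00044368*I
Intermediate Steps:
1/m(-164) = 1/(176*sqrt(-164)) = 1/(176*(2*I*sqrt(41))) = 1/(352*I*sqrt(41)) = -I*sqrt(41)/14432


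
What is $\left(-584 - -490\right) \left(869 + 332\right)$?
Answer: $-112894$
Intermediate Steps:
$\left(-584 - -490\right) \left(869 + 332\right) = \left(-584 + 490\right) 1201 = \left(-94\right) 1201 = -112894$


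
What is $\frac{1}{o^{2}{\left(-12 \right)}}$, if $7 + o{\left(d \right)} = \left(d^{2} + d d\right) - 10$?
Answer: $\frac{1}{73441} \approx 1.3616 \cdot 10^{-5}$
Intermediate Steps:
$o{\left(d \right)} = -17 + 2 d^{2}$ ($o{\left(d \right)} = -7 - \left(10 - d^{2} - d d\right) = -7 + \left(\left(d^{2} + d^{2}\right) - 10\right) = -7 + \left(2 d^{2} - 10\right) = -7 + \left(-10 + 2 d^{2}\right) = -17 + 2 d^{2}$)
$\frac{1}{o^{2}{\left(-12 \right)}} = \frac{1}{\left(-17 + 2 \left(-12\right)^{2}\right)^{2}} = \frac{1}{\left(-17 + 2 \cdot 144\right)^{2}} = \frac{1}{\left(-17 + 288\right)^{2}} = \frac{1}{271^{2}} = \frac{1}{73441}$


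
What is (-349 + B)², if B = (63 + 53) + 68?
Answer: 27225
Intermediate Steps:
B = 184 (B = 116 + 68 = 184)
(-349 + B)² = (-349 + 184)² = (-165)² = 27225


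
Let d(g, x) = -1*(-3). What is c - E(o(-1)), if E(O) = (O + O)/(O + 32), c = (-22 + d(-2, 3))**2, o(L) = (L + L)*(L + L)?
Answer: 3247/9 ≈ 360.78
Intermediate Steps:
o(L) = 4*L**2 (o(L) = (2*L)*(2*L) = 4*L**2)
d(g, x) = 3
c = 361 (c = (-22 + 3)**2 = (-19)**2 = 361)
E(O) = 2*O/(32 + O) (E(O) = (2*O)/(32 + O) = 2*O/(32 + O))
c - E(o(-1)) = 361 - 2*4*(-1)**2/(32 + 4*(-1)**2) = 361 - 2*4*1/(32 + 4*1) = 361 - 2*4/(32 + 4) = 361 - 2*4/36 = 361 - 1*2/9 = 361 - 2/9 = 3247/9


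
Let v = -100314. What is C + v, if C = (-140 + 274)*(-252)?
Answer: -134082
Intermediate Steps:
C = -33768 (C = 134*(-252) = -33768)
C + v = -33768 - 100314 = -134082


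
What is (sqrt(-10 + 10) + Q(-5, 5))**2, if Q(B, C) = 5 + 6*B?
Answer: 625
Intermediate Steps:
(sqrt(-10 + 10) + Q(-5, 5))**2 = (sqrt(-10 + 10) + (5 + 6*(-5)))**2 = (sqrt(0) + (5 - 30))**2 = (0 - 25)**2 = (-25)**2 = 625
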